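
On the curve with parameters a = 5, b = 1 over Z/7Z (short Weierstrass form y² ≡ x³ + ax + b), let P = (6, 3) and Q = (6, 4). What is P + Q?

The two points share x = 6 and their y-coordinates satisfy 3 + 4 ≡ 0 (mod 7), so they are inverses. Their sum is ∞.

O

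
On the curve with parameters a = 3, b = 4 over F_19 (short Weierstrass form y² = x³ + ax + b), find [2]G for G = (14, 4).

tangent at (14, 4): λ = (3·14² + 3)/(2·4) ≡ 2/8. 8⁻¹ ≡ 12 (mod 19) since 8·12 = 96 ≡ 1, so λ ≡ 2·12 ≡ 5.
  x = λ² - 14 - 14 = 25 - 28 ≡ 16; y = λ·(14 - 16) - 4 ≡ 5. → (16, 5)

(16, 5)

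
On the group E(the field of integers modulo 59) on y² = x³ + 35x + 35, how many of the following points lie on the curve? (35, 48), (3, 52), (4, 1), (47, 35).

2

(35, 48): 48² ≡ 3, rhs ≡ 3 → on.
(3, 52): 52² ≡ 49, rhs ≡ 49 → on.
(4, 1): 1² ≡ 1, rhs ≡ 3 → off.
(47, 35): 35² ≡ 45, rhs ≡ 11 → off.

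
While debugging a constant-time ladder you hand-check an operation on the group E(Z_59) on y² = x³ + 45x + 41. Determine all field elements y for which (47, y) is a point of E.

x³ + 45x + 41 = 105979 ≡ 15 (mod 59).
Square roots of 15 mod 59: 29 and 30 (since 29² = 841 ≡ 15).

29, 30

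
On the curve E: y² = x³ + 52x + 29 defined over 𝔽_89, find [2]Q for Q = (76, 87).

tangent at (76, 87): λ = (3·76² + 52)/(2·87) ≡ 25/85. 85⁻¹ ≡ 22 (mod 89) since 85·22 = 1870 ≡ 1, so λ ≡ 25·22 ≡ 16.
  x = λ² - 76 - 76 = 256 - 152 ≡ 15; y = λ·(76 - 15) - 87 ≡ 88. → (15, 88)

(15, 88)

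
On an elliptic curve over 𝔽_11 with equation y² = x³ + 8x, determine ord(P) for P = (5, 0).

2

2P: (5, 0) + (5, 0): same x and y₁ ≡ -y₂, so the sum is 𝒪.
2P = 𝒪, so the order is 2.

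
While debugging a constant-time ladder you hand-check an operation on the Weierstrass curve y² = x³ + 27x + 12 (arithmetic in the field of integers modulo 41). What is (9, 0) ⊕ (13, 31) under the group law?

(15, 15)

(9, 0) + (13, 31). λ = (31 - 0)/(13 - 9) ≡ 31/4 mod 41. 4⁻¹ ≡ 31 (mod 41), so λ ≡ 18.
  x = λ² - 9 - 13 = 324 - 22 ≡ 15; y = λ·(9 - 15) - 0 ≡ 15. → (15, 15)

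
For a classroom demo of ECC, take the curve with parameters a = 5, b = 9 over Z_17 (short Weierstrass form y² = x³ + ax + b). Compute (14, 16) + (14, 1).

O

The two points share x = 14 and their y-coordinates satisfy 16 + 1 ≡ 0 (mod 17), so they are inverses. Their sum is 𝒪.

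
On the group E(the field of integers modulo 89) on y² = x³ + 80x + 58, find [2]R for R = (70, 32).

(56, 75)

tangent at (70, 32): λ = (3·70² + 80)/(2·32) ≡ 6/64. 64⁻¹ ≡ 32 (mod 89), so λ ≡ 6·32 ≡ 14.
  x = λ² - 70 - 70 = 196 - 140 ≡ 56; y = λ·(70 - 56) - 32 ≡ 75. → (56, 75)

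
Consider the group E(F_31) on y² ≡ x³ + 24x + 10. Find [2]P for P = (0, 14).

tangent at (0, 14): λ = (3·0² + 24)/(2·14) ≡ 24/28. 28⁻¹ ≡ 10 (mod 31), so λ ≡ 24·10 ≡ 23.
  x = λ² - 0 - 0 = 529 - 0 ≡ 2; y = λ·(0 - 2) - 14 ≡ 2. → (2, 2)

(2, 2)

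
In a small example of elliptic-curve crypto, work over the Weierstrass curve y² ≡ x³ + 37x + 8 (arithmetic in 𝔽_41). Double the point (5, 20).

tangent at (5, 20): λ = (3·5² + 37)/(2·20) ≡ 30/40. 40⁻¹ ≡ 40 (mod 41), so λ ≡ 30·40 ≡ 11.
  x = λ² - 5 - 5 = 121 - 10 ≡ 29; y = λ·(5 - 29) - 20 ≡ 3. → (29, 3)

(29, 3)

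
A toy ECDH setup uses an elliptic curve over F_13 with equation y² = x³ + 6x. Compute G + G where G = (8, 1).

tangent at (8, 1): λ = (3·8² + 6)/(2·1) ≡ 3/2. 2⁻¹ ≡ 7 (mod 13) since 2·7 = 14 ≡ 1, so λ ≡ 3·7 ≡ 8.
  x = λ² - 8 - 8 = 64 - 16 ≡ 9; y = λ·(8 - 9) - 1 ≡ 4. → (9, 4)

(9, 4)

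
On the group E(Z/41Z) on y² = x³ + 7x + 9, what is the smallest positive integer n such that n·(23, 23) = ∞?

2P: tangent at (23, 23): λ = (3·23² + 7)/(2·23) ≡ 36/5. 5⁻¹ ≡ 33 (mod 41), so λ ≡ 36·33 ≡ 40.
  x = λ² - 23 - 23 = 1600 - 46 ≡ 37; y = λ·(23 - 37) - 23 ≡ 32. → (37, 32)
3P: (37, 32) + (23, 23). λ = (23 - 32)/(23 - 37) ≡ 32/27 mod 41. 27⁻¹ ≡ 38 (mod 41), so λ ≡ 27.
  x = λ² - 37 - 23 = 729 - 60 ≡ 13; y = λ·(37 - 13) - 32 ≡ 1. → (13, 1)
4P: (13, 1) + (23, 23). λ = (23 - 1)/(23 - 13) ≡ 22/10 mod 41. 10⁻¹ ≡ 37 (mod 41), so λ ≡ 35.
  x = λ² - 13 - 23 = 1225 - 36 ≡ 0; y = λ·(13 - 0) - 1 ≡ 3. → (0, 3)
5P: (0, 3) + (23, 23). λ = (23 - 3)/(23 - 0) ≡ 20/23 mod 41. 23⁻¹ ≡ 25 (mod 41) since 23·25 = 575 ≡ 1, so λ ≡ 8.
  x = λ² - 0 - 23 = 64 - 23 ≡ 0; y = λ·(0 - 0) - 3 ≡ 38. → (0, 38)
6P: (0, 38) + (23, 23). λ = (23 - 38)/(23 - 0) ≡ 26/23 mod 41. 23⁻¹ ≡ 25 (mod 41) since 23·25 = 575 ≡ 1, so λ ≡ 35.
  x = λ² - 0 - 23 = 1225 - 23 ≡ 13; y = λ·(0 - 13) - 38 ≡ 40. → (13, 40)
7P: (13, 40) + (23, 23). λ = (23 - 40)/(23 - 13) ≡ 24/10 mod 41. 10⁻¹ ≡ 37 (mod 41), so λ ≡ 27.
  x = λ² - 13 - 23 = 729 - 36 ≡ 37; y = λ·(13 - 37) - 40 ≡ 9. → (37, 9)
8P: (37, 9) + (23, 23). λ = (23 - 9)/(23 - 37) ≡ 14/27 mod 41. 27⁻¹ ≡ 38 (mod 41) since 27·38 = 1026 ≡ 1, so λ ≡ 40.
  x = λ² - 37 - 23 = 1600 - 60 ≡ 23; y = λ·(37 - 23) - 9 ≡ 18. → (23, 18)
9P: (23, 18) + (23, 23): same x and y₁ ≡ -y₂, so the sum is ∞.
9P = ∞, so the order is 9.

9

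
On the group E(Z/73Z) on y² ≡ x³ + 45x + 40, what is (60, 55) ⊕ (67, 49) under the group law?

(54, 65)

(60, 55) + (67, 49). λ = (49 - 55)/(67 - 60) ≡ 67/7 mod 73. 7⁻¹ ≡ 21 (mod 73) since 7·21 = 147 ≡ 1, so λ ≡ 20.
  x = λ² - 60 - 67 = 400 - 127 ≡ 54; y = λ·(60 - 54) - 55 ≡ 65. → (54, 65)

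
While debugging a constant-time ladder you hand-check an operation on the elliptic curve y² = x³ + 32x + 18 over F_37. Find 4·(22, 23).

Write Q = (22, 23).
Double-and-add on 4 = (100)₂. Start with Q = (22, 23) for the leading 1-bit.
double: tangent at (22, 23): λ = (3·22² + 32)/(2·23) ≡ 4/9. 9⁻¹ ≡ 33 (mod 37) since 9·33 = 297 ≡ 1, so λ ≡ 4·33 ≡ 21.
  x = λ² - 22 - 22 = 441 - 44 ≡ 27; y = λ·(22 - 27) - 23 ≡ 20. → (27, 20)
double: tangent at (27, 20): λ = (3·27² + 32)/(2·20) ≡ 36/3. 3⁻¹ ≡ 25 (mod 37), so λ ≡ 36·25 ≡ 12.
  x = λ² - 27 - 27 = 144 - 54 ≡ 16; y = λ·(27 - 16) - 20 ≡ 1. → (16, 1)

(16, 1)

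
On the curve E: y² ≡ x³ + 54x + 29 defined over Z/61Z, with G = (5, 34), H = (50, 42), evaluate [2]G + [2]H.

First 2G:
Repeated addition: build up to 2G.
2G: tangent at (5, 34): λ = (3·5² + 54)/(2·34) ≡ 7/7. 7⁻¹ ≡ 35 (mod 61) since 7·35 = 245 ≡ 1, so λ ≡ 7·35 ≡ 1.
  x = λ² - 5 - 5 = 1 - 10 ≡ 52; y = λ·(5 - 52) - 34 ≡ 41. → (52, 41)
2G = (52, 41).
Next 2H:
Repeated addition: build up to 2H.
2H: tangent at (50, 42): λ = (3·50² + 54)/(2·42) ≡ 51/23. 23⁻¹ ≡ 8 (mod 61), so λ ≡ 51·8 ≡ 42.
  x = λ² - 50 - 50 = 1764 - 100 ≡ 17; y = λ·(50 - 17) - 42 ≡ 2. → (17, 2)
2H = (17, 2).
Finally 2G + 2H:
(52, 41) + (17, 2). λ = (2 - 41)/(17 - 52) ≡ 22/26 mod 61. 26⁻¹ ≡ 54 (mod 61) since 26·54 = 1404 ≡ 1, so λ ≡ 29.
  x = λ² - 52 - 17 = 841 - 69 ≡ 40; y = λ·(52 - 40) - 41 ≡ 2. → (40, 2)

(40, 2)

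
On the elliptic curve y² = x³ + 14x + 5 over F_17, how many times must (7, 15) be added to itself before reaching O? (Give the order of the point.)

2P: tangent at (7, 15): λ = (3·7² + 14)/(2·15) ≡ 8/13. 13⁻¹ ≡ 4 (mod 17), so λ ≡ 8·4 ≡ 15.
  x = λ² - 7 - 7 = 225 - 14 ≡ 7; y = λ·(7 - 7) - 15 ≡ 2. → (7, 2)
3P: (7, 2) + (7, 15): same x and y₁ ≡ -y₂, so the sum is O.
3P = O, so the order is 3.

3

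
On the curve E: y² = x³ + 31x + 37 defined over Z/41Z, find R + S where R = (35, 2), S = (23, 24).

(35, 2) + (23, 24). λ = (24 - 2)/(23 - 35) ≡ 22/29 mod 41. 29⁻¹ ≡ 17 (mod 41), so λ ≡ 5.
  x = λ² - 35 - 23 = 25 - 58 ≡ 8; y = λ·(35 - 8) - 2 ≡ 10. → (8, 10)

(8, 10)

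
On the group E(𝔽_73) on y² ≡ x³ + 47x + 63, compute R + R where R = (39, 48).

(22, 49)

tangent at (39, 48): λ = (3·39² + 47)/(2·48) ≡ 11/23. 23⁻¹ ≡ 54 (mod 73) since 23·54 = 1242 ≡ 1, so λ ≡ 11·54 ≡ 10.
  x = λ² - 39 - 39 = 100 - 78 ≡ 22; y = λ·(39 - 22) - 48 ≡ 49. → (22, 49)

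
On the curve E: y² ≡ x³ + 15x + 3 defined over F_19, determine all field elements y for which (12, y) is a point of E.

7, 12

x³ + 15x + 3 = 1911 ≡ 11 (mod 19).
Square roots of 11 mod 19: 7 and 12 (since 7² = 49 ≡ 11).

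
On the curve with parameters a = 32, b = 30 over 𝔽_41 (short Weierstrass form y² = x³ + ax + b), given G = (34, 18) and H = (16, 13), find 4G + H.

(21, 0)

First 4G:
Double-and-add on 4 = (100)₂. Start with G = (34, 18) for the leading 1-bit.
double: tangent at (34, 18): λ = (3·34² + 32)/(2·18) ≡ 15/36. 36⁻¹ ≡ 8 (mod 41), so λ ≡ 15·8 ≡ 38.
  x = λ² - 34 - 34 = 1444 - 68 ≡ 23; y = λ·(34 - 23) - 18 ≡ 31. → (23, 31)
double: tangent at (23, 31): λ = (3·23² + 32)/(2·31) ≡ 20/21. 21⁻¹ ≡ 2 (mod 41) since 21·2 = 42 ≡ 1, so λ ≡ 20·2 ≡ 40.
  x = λ² - 23 - 23 = 1600 - 46 ≡ 37; y = λ·(23 - 37) - 31 ≡ 24. → (37, 24)
4G = (37, 24).
Finally 4G + H:
(37, 24) + (16, 13). λ = (13 - 24)/(16 - 37) ≡ 30/20 mod 41. 20⁻¹ ≡ 39 (mod 41), so λ ≡ 22.
  x = λ² - 37 - 16 = 484 - 53 ≡ 21; y = λ·(37 - 21) - 24 ≡ 0. → (21, 0)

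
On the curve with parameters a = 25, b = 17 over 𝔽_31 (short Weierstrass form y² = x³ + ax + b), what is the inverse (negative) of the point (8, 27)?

(8, 4)

-(8, 27) = (8, -27 mod 31) = (8, 4).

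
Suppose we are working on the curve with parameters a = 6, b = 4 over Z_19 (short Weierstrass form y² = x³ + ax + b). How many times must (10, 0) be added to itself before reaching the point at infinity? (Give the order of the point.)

2P: (10, 0) + (10, 0): same x and y₁ ≡ -y₂, so the sum is the point at infinity.
2P = the point at infinity, so the order is 2.

2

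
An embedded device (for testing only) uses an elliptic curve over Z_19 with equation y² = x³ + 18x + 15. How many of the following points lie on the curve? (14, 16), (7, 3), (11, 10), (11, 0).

3

(14, 16): 16² ≡ 9, rhs ≡ 9 → on.
(7, 3): 3² ≡ 9, rhs ≡ 9 → on.
(11, 10): 10² ≡ 5, rhs ≡ 5 → on.
(11, 0): 0² ≡ 0, rhs ≡ 5 → off.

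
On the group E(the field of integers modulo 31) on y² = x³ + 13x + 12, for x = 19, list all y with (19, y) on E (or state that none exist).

9, 22

x³ + 13x + 12 = 7118 ≡ 19 (mod 31).
Square roots of 19 mod 31: 9 and 22 (since 9² = 81 ≡ 19).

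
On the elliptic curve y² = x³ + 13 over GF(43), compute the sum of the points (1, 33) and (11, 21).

(1, 33) + (11, 21). λ = (21 - 33)/(11 - 1) ≡ 31/10 mod 43. 10⁻¹ ≡ 13 (mod 43), so λ ≡ 16.
  x = λ² - 1 - 11 = 256 - 12 ≡ 29; y = λ·(1 - 29) - 33 ≡ 35. → (29, 35)

(29, 35)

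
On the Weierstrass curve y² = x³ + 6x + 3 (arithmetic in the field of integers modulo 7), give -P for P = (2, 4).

(2, 3)

-(2, 4) = (2, -4 mod 7) = (2, 3).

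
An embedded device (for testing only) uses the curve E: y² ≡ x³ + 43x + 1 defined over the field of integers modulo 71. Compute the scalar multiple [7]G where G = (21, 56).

Repeated addition: build up to 7G.
2G: tangent at (21, 56): λ = (3·21² + 43)/(2·56) ≡ 17/41. 41⁻¹ ≡ 26 (mod 71) since 41·26 = 1066 ≡ 1, so λ ≡ 17·26 ≡ 16.
  x = λ² - 21 - 21 = 256 - 42 ≡ 1; y = λ·(21 - 1) - 56 ≡ 51. → (1, 51)
3G: (1, 51) + (21, 56). λ = (56 - 51)/(21 - 1) ≡ 5/20 mod 71. 20⁻¹ ≡ 32 (mod 71) since 20·32 = 640 ≡ 1, so λ ≡ 18.
  x = λ² - 1 - 21 = 324 - 22 ≡ 18; y = λ·(1 - 18) - 51 ≡ 69. → (18, 69)
4G: (18, 69) + (21, 56). λ = (56 - 69)/(21 - 18) ≡ 58/3 mod 71. 3⁻¹ ≡ 24 (mod 71), so λ ≡ 43.
  x = λ² - 18 - 21 = 1849 - 39 ≡ 35; y = λ·(18 - 35) - 69 ≡ 52. → (35, 52)
5G: (35, 52) + (21, 56). λ = (56 - 52)/(21 - 35) ≡ 4/57 mod 71. 57⁻¹ ≡ 5 (mod 71), so λ ≡ 20.
  x = λ² - 35 - 21 = 400 - 56 ≡ 60; y = λ·(35 - 60) - 52 ≡ 16. → (60, 16)
6G: (60, 16) + (21, 56). λ = (56 - 16)/(21 - 60) ≡ 40/32 mod 71. 32⁻¹ ≡ 20 (mod 71) since 32·20 = 640 ≡ 1, so λ ≡ 19.
  x = λ² - 60 - 21 = 361 - 81 ≡ 67; y = λ·(60 - 67) - 16 ≡ 64. → (67, 64)
7G: (67, 64) + (21, 56). λ = (56 - 64)/(21 - 67) ≡ 63/25 mod 71. 25⁻¹ ≡ 54 (mod 71) since 25·54 = 1350 ≡ 1, so λ ≡ 65.
  x = λ² - 67 - 21 = 4225 - 88 ≡ 19; y = λ·(67 - 19) - 64 ≡ 3. → (19, 3)

(19, 3)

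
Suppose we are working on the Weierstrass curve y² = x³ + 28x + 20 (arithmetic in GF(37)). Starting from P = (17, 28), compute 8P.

Repeated addition: build up to 8P.
2P: tangent at (17, 28): λ = (3·17² + 28)/(2·28) ≡ 7/19. 19⁻¹ ≡ 2 (mod 37), so λ ≡ 7·2 ≡ 14.
  x = λ² - 17 - 17 = 196 - 34 ≡ 14; y = λ·(17 - 14) - 28 ≡ 14. → (14, 14)
3P: (14, 14) + (17, 28). λ = (28 - 14)/(17 - 14) ≡ 14/3 mod 37. 3⁻¹ ≡ 25 (mod 37), so λ ≡ 17.
  x = λ² - 14 - 17 = 289 - 31 ≡ 36; y = λ·(14 - 36) - 14 ≡ 19. → (36, 19)
4P: (36, 19) + (17, 28). λ = (28 - 19)/(17 - 36) ≡ 9/18 mod 37. 18⁻¹ ≡ 35 (mod 37), so λ ≡ 19.
  x = λ² - 36 - 17 = 361 - 53 ≡ 12; y = λ·(36 - 12) - 19 ≡ 30. → (12, 30)
5P: (12, 30) + (17, 28). λ = (28 - 30)/(17 - 12) ≡ 35/5 mod 37. 5⁻¹ ≡ 15 (mod 37), so λ ≡ 7.
  x = λ² - 12 - 17 = 49 - 29 ≡ 20; y = λ·(12 - 20) - 30 ≡ 25. → (20, 25)
6P: (20, 25) + (17, 28). λ = (28 - 25)/(17 - 20) ≡ 3/34 mod 37. 34⁻¹ ≡ 12 (mod 37) since 34·12 = 408 ≡ 1, so λ ≡ 36.
  x = λ² - 20 - 17 = 1296 - 37 ≡ 1; y = λ·(20 - 1) - 25 ≡ 30. → (1, 30)
7P: (1, 30) + (17, 28). λ = (28 - 30)/(17 - 1) ≡ 35/16 mod 37. 16⁻¹ ≡ 7 (mod 37) since 16·7 = 112 ≡ 1, so λ ≡ 23.
  x = λ² - 1 - 17 = 529 - 18 ≡ 30; y = λ·(1 - 30) - 30 ≡ 6. → (30, 6)
8P: (30, 6) + (17, 28). λ = (28 - 6)/(17 - 30) ≡ 22/24 mod 37. 24⁻¹ ≡ 17 (mod 37), so λ ≡ 4.
  x = λ² - 30 - 17 = 16 - 47 ≡ 6; y = λ·(30 - 6) - 6 ≡ 16. → (6, 16)

(6, 16)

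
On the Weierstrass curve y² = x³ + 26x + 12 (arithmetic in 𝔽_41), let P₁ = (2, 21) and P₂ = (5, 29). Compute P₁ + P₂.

(32, 22)

(2, 21) + (5, 29). λ = (29 - 21)/(5 - 2) ≡ 8/3 mod 41. 3⁻¹ ≡ 14 (mod 41), so λ ≡ 30.
  x = λ² - 2 - 5 = 900 - 7 ≡ 32; y = λ·(2 - 32) - 21 ≡ 22. → (32, 22)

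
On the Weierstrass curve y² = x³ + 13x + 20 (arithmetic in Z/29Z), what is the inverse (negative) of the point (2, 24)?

(2, 5)

-(2, 24) = (2, -24 mod 29) = (2, 5).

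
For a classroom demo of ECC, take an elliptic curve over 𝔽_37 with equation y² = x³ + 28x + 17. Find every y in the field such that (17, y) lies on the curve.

2, 35

x³ + 28x + 17 = 5406 ≡ 4 (mod 37).
Square roots of 4 mod 37: 2 and 35 (since 2² = 4 ≡ 4).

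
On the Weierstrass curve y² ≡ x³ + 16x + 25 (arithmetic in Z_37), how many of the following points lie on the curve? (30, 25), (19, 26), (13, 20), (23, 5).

(30, 25): 25² ≡ 33, rhs ≡ 14 → off.
(19, 26): 26² ≡ 10, rhs ≡ 10 → on.
(13, 20): 20² ≡ 30, rhs ≡ 25 → off.
(23, 5): 5² ≡ 25, rhs ≡ 17 → off.

1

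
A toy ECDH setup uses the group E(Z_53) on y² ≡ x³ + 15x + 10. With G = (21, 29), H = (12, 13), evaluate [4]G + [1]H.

(3, 33)

First 4G:
Double-and-add on 4 = (100)₂. Start with G = (21, 29) for the leading 1-bit.
double: tangent at (21, 29): λ = (3·21² + 15)/(2·29) ≡ 13/5. 5⁻¹ ≡ 32 (mod 53), so λ ≡ 13·32 ≡ 45.
  x = λ² - 21 - 21 = 2025 - 42 ≡ 22; y = λ·(21 - 22) - 29 ≡ 32. → (22, 32)
double: tangent at (22, 32): λ = (3·22² + 15)/(2·32) ≡ 36/11. 11⁻¹ ≡ 29 (mod 53) since 11·29 = 319 ≡ 1, so λ ≡ 36·29 ≡ 37.
  x = λ² - 22 - 22 = 1369 - 44 ≡ 0; y = λ·(22 - 0) - 32 ≡ 40. → (0, 40)
4G = (0, 40).
Finally 4G + H:
(0, 40) + (12, 13). λ = (13 - 40)/(12 - 0) ≡ 26/12 mod 53. 12⁻¹ ≡ 31 (mod 53) since 12·31 = 372 ≡ 1, so λ ≡ 11.
  x = λ² - 0 - 12 = 121 - 12 ≡ 3; y = λ·(0 - 3) - 40 ≡ 33. → (3, 33)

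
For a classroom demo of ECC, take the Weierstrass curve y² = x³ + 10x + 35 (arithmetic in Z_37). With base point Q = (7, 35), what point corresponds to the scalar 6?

Repeated addition: build up to 6Q.
2Q: tangent at (7, 35): λ = (3·7² + 10)/(2·35) ≡ 9/33. 33⁻¹ ≡ 9 (mod 37) since 33·9 = 297 ≡ 1, so λ ≡ 9·9 ≡ 7.
  x = λ² - 7 - 7 = 49 - 14 ≡ 35; y = λ·(7 - 35) - 35 ≡ 28. → (35, 28)
3Q: (35, 28) + (7, 35). λ = (35 - 28)/(7 - 35) ≡ 7/9 mod 37. 9⁻¹ ≡ 33 (mod 37) since 9·33 = 297 ≡ 1, so λ ≡ 9.
  x = λ² - 35 - 7 = 81 - 42 ≡ 2; y = λ·(35 - 2) - 28 ≡ 10. → (2, 10)
4Q: (2, 10) + (7, 35). λ = (35 - 10)/(7 - 2) ≡ 25/5 mod 37. 5⁻¹ ≡ 15 (mod 37), so λ ≡ 5.
  x = λ² - 2 - 7 = 25 - 9 ≡ 16; y = λ·(2 - 16) - 10 ≡ 31. → (16, 31)
5Q: (16, 31) + (7, 35). λ = (35 - 31)/(7 - 16) ≡ 4/28 mod 37. 28⁻¹ ≡ 4 (mod 37), so λ ≡ 16.
  x = λ² - 16 - 7 = 256 - 23 ≡ 11; y = λ·(16 - 11) - 31 ≡ 12. → (11, 12)
6Q: (11, 12) + (7, 35). λ = (35 - 12)/(7 - 11) ≡ 23/33 mod 37. 33⁻¹ ≡ 9 (mod 37), so λ ≡ 22.
  x = λ² - 11 - 7 = 484 - 18 ≡ 22; y = λ·(11 - 22) - 12 ≡ 5. → (22, 5)

(22, 5)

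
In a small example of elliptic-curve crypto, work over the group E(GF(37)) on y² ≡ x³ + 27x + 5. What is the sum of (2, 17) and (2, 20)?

The two points share x = 2 and their y-coordinates satisfy 17 + 20 ≡ 0 (mod 37), so they are inverses. Their sum is 𝒪.

O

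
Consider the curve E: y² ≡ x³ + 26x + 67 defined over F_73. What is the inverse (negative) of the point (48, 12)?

-(48, 12) = (48, -12 mod 73) = (48, 61).

(48, 61)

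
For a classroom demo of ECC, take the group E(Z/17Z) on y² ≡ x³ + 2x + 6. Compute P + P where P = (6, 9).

tangent at (6, 9): λ = (3·6² + 2)/(2·9) ≡ 8/1. 1⁻¹ ≡ 1 (mod 17), so λ ≡ 8·1 ≡ 8.
  x = λ² - 6 - 6 = 64 - 12 ≡ 1; y = λ·(6 - 1) - 9 ≡ 14. → (1, 14)

(1, 14)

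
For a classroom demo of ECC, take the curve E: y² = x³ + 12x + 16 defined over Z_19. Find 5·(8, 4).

(5, 7)

Write Q = (8, 4).
Double-and-add on 5 = (101)₂. Start with Q = (8, 4) for the leading 1-bit.
double: tangent at (8, 4): λ = (3·8² + 12)/(2·4) ≡ 14/8. 8⁻¹ ≡ 12 (mod 19), so λ ≡ 14·12 ≡ 16.
  x = λ² - 8 - 8 = 256 - 16 ≡ 12; y = λ·(8 - 12) - 4 ≡ 8. → (12, 8)
double: tangent at (12, 8): λ = (3·12² + 12)/(2·8) ≡ 7/16. 16⁻¹ ≡ 6 (mod 19) since 16·6 = 96 ≡ 1, so λ ≡ 7·6 ≡ 4.
  x = λ² - 12 - 12 = 16 - 24 ≡ 11; y = λ·(12 - 11) - 8 ≡ 15. → (11, 15)
add Q: (11, 15) + (8, 4). λ = (4 - 15)/(8 - 11) ≡ 8/16 mod 19. 16⁻¹ ≡ 6 (mod 19) since 16·6 = 96 ≡ 1, so λ ≡ 10.
  x = λ² - 11 - 8 = 100 - 19 ≡ 5; y = λ·(11 - 5) - 15 ≡ 7. → (5, 7)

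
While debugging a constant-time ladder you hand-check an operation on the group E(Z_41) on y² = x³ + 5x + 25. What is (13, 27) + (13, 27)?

tangent at (13, 27): λ = (3·13² + 5)/(2·27) ≡ 20/13. 13⁻¹ ≡ 19 (mod 41), so λ ≡ 20·19 ≡ 11.
  x = λ² - 13 - 13 = 121 - 26 ≡ 13; y = λ·(13 - 13) - 27 ≡ 14. → (13, 14)

(13, 14)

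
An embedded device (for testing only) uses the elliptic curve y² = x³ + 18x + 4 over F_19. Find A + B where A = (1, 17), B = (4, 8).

(4, 11)

(1, 17) + (4, 8). λ = (8 - 17)/(4 - 1) ≡ 10/3 mod 19. 3⁻¹ ≡ 13 (mod 19), so λ ≡ 16.
  x = λ² - 1 - 4 = 256 - 5 ≡ 4; y = λ·(1 - 4) - 17 ≡ 11. → (4, 11)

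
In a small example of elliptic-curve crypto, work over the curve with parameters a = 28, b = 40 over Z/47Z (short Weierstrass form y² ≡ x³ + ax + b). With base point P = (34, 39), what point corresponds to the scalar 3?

Repeated addition: build up to 3P.
2P: tangent at (34, 39): λ = (3·34² + 28)/(2·39) ≡ 18/31. 31⁻¹ ≡ 44 (mod 47) since 31·44 = 1364 ≡ 1, so λ ≡ 18·44 ≡ 40.
  x = λ² - 34 - 34 = 1600 - 68 ≡ 28; y = λ·(34 - 28) - 39 ≡ 13. → (28, 13)
3P: (28, 13) + (34, 39). λ = (39 - 13)/(34 - 28) ≡ 26/6 mod 47. 6⁻¹ ≡ 8 (mod 47) since 6·8 = 48 ≡ 1, so λ ≡ 20.
  x = λ² - 28 - 34 = 400 - 62 ≡ 9; y = λ·(28 - 9) - 13 ≡ 38. → (9, 38)

(9, 38)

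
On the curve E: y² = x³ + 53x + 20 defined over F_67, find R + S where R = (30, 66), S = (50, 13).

(30, 66) + (50, 13). λ = (13 - 66)/(50 - 30) ≡ 14/20 mod 67. 20⁻¹ ≡ 57 (mod 67) since 20·57 = 1140 ≡ 1, so λ ≡ 61.
  x = λ² - 30 - 50 = 3721 - 80 ≡ 23; y = λ·(30 - 23) - 66 ≡ 26. → (23, 26)

(23, 26)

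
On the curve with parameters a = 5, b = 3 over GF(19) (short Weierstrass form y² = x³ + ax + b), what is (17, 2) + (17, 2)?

tangent at (17, 2): λ = (3·17² + 5)/(2·2) ≡ 17/4. 4⁻¹ ≡ 5 (mod 19), so λ ≡ 17·5 ≡ 9.
  x = λ² - 17 - 17 = 81 - 34 ≡ 9; y = λ·(17 - 9) - 2 ≡ 13. → (9, 13)

(9, 13)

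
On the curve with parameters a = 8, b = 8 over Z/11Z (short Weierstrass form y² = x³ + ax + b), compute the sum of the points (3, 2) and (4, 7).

(7, 0)

(3, 2) + (4, 7). λ = (7 - 2)/(4 - 3) ≡ 5/1 mod 11. 1⁻¹ ≡ 1 (mod 11), so λ ≡ 5.
  x = λ² - 3 - 4 = 25 - 7 ≡ 7; y = λ·(3 - 7) - 2 ≡ 0. → (7, 0)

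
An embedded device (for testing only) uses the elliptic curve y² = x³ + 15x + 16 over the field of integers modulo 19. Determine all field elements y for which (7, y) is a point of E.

x³ + 15x + 16 = 464 ≡ 8 (mod 19).
8 is a non-residue mod 19; no y exists.

none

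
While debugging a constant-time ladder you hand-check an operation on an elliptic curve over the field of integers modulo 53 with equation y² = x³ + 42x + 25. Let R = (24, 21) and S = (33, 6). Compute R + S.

(24, 21) + (33, 6). λ = (6 - 21)/(33 - 24) ≡ 38/9 mod 53. 9⁻¹ ≡ 6 (mod 53), so λ ≡ 16.
  x = λ² - 24 - 33 = 256 - 57 ≡ 40; y = λ·(24 - 40) - 21 ≡ 41. → (40, 41)

(40, 41)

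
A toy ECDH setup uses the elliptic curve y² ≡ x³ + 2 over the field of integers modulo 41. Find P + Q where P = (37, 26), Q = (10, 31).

(37, 26) + (10, 31). λ = (31 - 26)/(10 - 37) ≡ 5/14 mod 41. 14⁻¹ ≡ 3 (mod 41) since 14·3 = 42 ≡ 1, so λ ≡ 15.
  x = λ² - 37 - 10 = 225 - 47 ≡ 14; y = λ·(37 - 14) - 26 ≡ 32. → (14, 32)

(14, 32)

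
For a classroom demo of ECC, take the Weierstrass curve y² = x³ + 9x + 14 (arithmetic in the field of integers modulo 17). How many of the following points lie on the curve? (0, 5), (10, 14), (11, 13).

1

(0, 5): 5² ≡ 8, rhs ≡ 14 → off.
(10, 14): 14² ≡ 9, rhs ≡ 16 → off.
(11, 13): 13² ≡ 16, rhs ≡ 16 → on.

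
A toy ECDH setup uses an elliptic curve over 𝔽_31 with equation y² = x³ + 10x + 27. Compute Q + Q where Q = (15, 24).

(5, 27)

tangent at (15, 24): λ = (3·15² + 10)/(2·24) ≡ 3/17. 17⁻¹ ≡ 11 (mod 31) since 17·11 = 187 ≡ 1, so λ ≡ 3·11 ≡ 2.
  x = λ² - 15 - 15 = 4 - 30 ≡ 5; y = λ·(15 - 5) - 24 ≡ 27. → (5, 27)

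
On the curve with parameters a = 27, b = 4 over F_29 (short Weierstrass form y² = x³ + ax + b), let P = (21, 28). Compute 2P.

(22, 9)

tangent at (21, 28): λ = (3·21² + 27)/(2·28) ≡ 16/27. 27⁻¹ ≡ 14 (mod 29), so λ ≡ 16·14 ≡ 21.
  x = λ² - 21 - 21 = 441 - 42 ≡ 22; y = λ·(21 - 22) - 28 ≡ 9. → (22, 9)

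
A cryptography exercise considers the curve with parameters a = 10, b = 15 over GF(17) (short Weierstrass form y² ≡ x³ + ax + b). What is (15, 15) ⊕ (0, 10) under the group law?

(4, 0)

(15, 15) + (0, 10). λ = (10 - 15)/(0 - 15) ≡ 12/2 mod 17. 2⁻¹ ≡ 9 (mod 17) since 2·9 = 18 ≡ 1, so λ ≡ 6.
  x = λ² - 15 - 0 = 36 - 15 ≡ 4; y = λ·(15 - 4) - 15 ≡ 0. → (4, 0)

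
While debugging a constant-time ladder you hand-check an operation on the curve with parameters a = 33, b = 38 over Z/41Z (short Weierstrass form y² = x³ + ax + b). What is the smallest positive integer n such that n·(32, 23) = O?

2P: tangent at (32, 23): λ = (3·32² + 33)/(2·23) ≡ 30/5. 5⁻¹ ≡ 33 (mod 41) since 5·33 = 165 ≡ 1, so λ ≡ 30·33 ≡ 6.
  x = λ² - 32 - 32 = 36 - 64 ≡ 13; y = λ·(32 - 13) - 23 ≡ 9. → (13, 9)
3P: (13, 9) + (32, 23). λ = (23 - 9)/(32 - 13) ≡ 14/19 mod 41. 19⁻¹ ≡ 13 (mod 41), so λ ≡ 18.
  x = λ² - 13 - 32 = 324 - 45 ≡ 33; y = λ·(13 - 33) - 9 ≡ 0. → (33, 0)
4P: (33, 0) + (32, 23). λ = (23 - 0)/(32 - 33) ≡ 23/40 mod 41. 40⁻¹ ≡ 40 (mod 41) since 40·40 = 1600 ≡ 1, so λ ≡ 18.
  x = λ² - 33 - 32 = 324 - 65 ≡ 13; y = λ·(33 - 13) - 0 ≡ 32. → (13, 32)
5P: (13, 32) + (32, 23). λ = (23 - 32)/(32 - 13) ≡ 32/19 mod 41. 19⁻¹ ≡ 13 (mod 41), so λ ≡ 6.
  x = λ² - 13 - 32 = 36 - 45 ≡ 32; y = λ·(13 - 32) - 32 ≡ 18. → (32, 18)
6P: (32, 18) + (32, 23): same x and y₁ ≡ -y₂, so the sum is O.
6P = O, so the order is 6.

6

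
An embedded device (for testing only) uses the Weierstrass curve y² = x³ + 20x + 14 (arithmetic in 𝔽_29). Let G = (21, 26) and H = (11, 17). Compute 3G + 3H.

First 3G:
Repeated addition: build up to 3G.
2G: tangent at (21, 26): λ = (3·21² + 20)/(2·26) ≡ 9/23. 23⁻¹ ≡ 24 (mod 29), so λ ≡ 9·24 ≡ 13.
  x = λ² - 21 - 21 = 169 - 42 ≡ 11; y = λ·(21 - 11) - 26 ≡ 17. → (11, 17)
3G: (11, 17) + (21, 26). λ = (26 - 17)/(21 - 11) ≡ 9/10 mod 29. 10⁻¹ ≡ 3 (mod 29) since 10·3 = 30 ≡ 1, so λ ≡ 27.
  x = λ² - 11 - 21 = 729 - 32 ≡ 1; y = λ·(11 - 1) - 17 ≡ 21. → (1, 21)
3G = (1, 21).
Next 3H:
Repeated addition: build up to 3H.
2H: tangent at (11, 17): λ = (3·11² + 20)/(2·17) ≡ 6/5. 5⁻¹ ≡ 6 (mod 29), so λ ≡ 6·6 ≡ 7.
  x = λ² - 11 - 11 = 49 - 22 ≡ 27; y = λ·(11 - 27) - 17 ≡ 16. → (27, 16)
3H: (27, 16) + (11, 17). λ = (17 - 16)/(11 - 27) ≡ 1/13 mod 29. 13⁻¹ ≡ 9 (mod 29), so λ ≡ 9.
  x = λ² - 27 - 11 = 81 - 38 ≡ 14; y = λ·(27 - 14) - 16 ≡ 14. → (14, 14)
3H = (14, 14).
Finally 3G + 3H:
(1, 21) + (14, 14). λ = (14 - 21)/(14 - 1) ≡ 22/13 mod 29. 13⁻¹ ≡ 9 (mod 29) since 13·9 = 117 ≡ 1, so λ ≡ 24.
  x = λ² - 1 - 14 = 576 - 15 ≡ 10; y = λ·(1 - 10) - 21 ≡ 24. → (10, 24)

(10, 24)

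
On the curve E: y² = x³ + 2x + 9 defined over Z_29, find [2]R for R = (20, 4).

tangent at (20, 4): λ = (3·20² + 2)/(2·4) ≡ 13/8. 8⁻¹ ≡ 11 (mod 29), so λ ≡ 13·11 ≡ 27.
  x = λ² - 20 - 20 = 729 - 40 ≡ 22; y = λ·(20 - 22) - 4 ≡ 0. → (22, 0)

(22, 0)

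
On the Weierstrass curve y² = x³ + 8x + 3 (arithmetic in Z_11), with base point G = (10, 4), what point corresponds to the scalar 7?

(6, 5)

Double-and-add on 7 = (111)₂. Start with G = (10, 4) for the leading 1-bit.
double: tangent at (10, 4): λ = (3·10² + 8)/(2·4) ≡ 0/8. 8⁻¹ ≡ 7 (mod 11) since 8·7 = 56 ≡ 1, so λ ≡ 0·7 ≡ 0.
  x = λ² - 10 - 10 = 0 - 20 ≡ 2; y = λ·(10 - 2) - 4 ≡ 7. → (2, 7)
add G: (2, 7) + (10, 4). λ = (4 - 7)/(10 - 2) ≡ 8/8 mod 11. 8⁻¹ ≡ 7 (mod 11) since 8·7 = 56 ≡ 1, so λ ≡ 1.
  x = λ² - 2 - 10 = 1 - 12 ≡ 0; y = λ·(2 - 0) - 7 ≡ 6. → (0, 6)
double: tangent at (0, 6): λ = (3·0² + 8)/(2·6) ≡ 8/1. 1⁻¹ ≡ 1 (mod 11), so λ ≡ 8·1 ≡ 8.
  x = λ² - 0 - 0 = 64 - 0 ≡ 9; y = λ·(0 - 9) - 6 ≡ 10. → (9, 10)
add G: (9, 10) + (10, 4). λ = (4 - 10)/(10 - 9) ≡ 5/1 mod 11. 1⁻¹ ≡ 1 (mod 11), so λ ≡ 5.
  x = λ² - 9 - 10 = 25 - 19 ≡ 6; y = λ·(9 - 6) - 10 ≡ 5. → (6, 5)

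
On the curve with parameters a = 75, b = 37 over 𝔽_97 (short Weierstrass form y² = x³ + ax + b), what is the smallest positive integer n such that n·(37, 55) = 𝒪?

9

2P: tangent at (37, 55): λ = (3·37² + 75)/(2·55) ≡ 11/13. 13⁻¹ ≡ 15 (mod 97) since 13·15 = 195 ≡ 1, so λ ≡ 11·15 ≡ 68.
  x = λ² - 37 - 37 = 4624 - 74 ≡ 88; y = λ·(37 - 88) - 55 ≡ 66. → (88, 66)
3P: (88, 66) + (37, 55). λ = (55 - 66)/(37 - 88) ≡ 86/46 mod 97. 46⁻¹ ≡ 19 (mod 97), so λ ≡ 82.
  x = λ² - 88 - 37 = 6724 - 125 ≡ 3; y = λ·(88 - 3) - 66 ≡ 17. → (3, 17)
4P: (3, 17) + (37, 55). λ = (55 - 17)/(37 - 3) ≡ 38/34 mod 97. 34⁻¹ ≡ 20 (mod 97), so λ ≡ 81.
  x = λ² - 3 - 37 = 6561 - 40 ≡ 22; y = λ·(3 - 22) - 17 ≡ 93. → (22, 93)
5P: (22, 93) + (37, 55). λ = (55 - 93)/(37 - 22) ≡ 59/15 mod 97. 15⁻¹ ≡ 13 (mod 97) since 15·13 = 195 ≡ 1, so λ ≡ 88.
  x = λ² - 22 - 37 = 7744 - 59 ≡ 22; y = λ·(22 - 22) - 93 ≡ 4. → (22, 4)
6P: (22, 4) + (37, 55). λ = (55 - 4)/(37 - 22) ≡ 51/15 mod 97. 15⁻¹ ≡ 13 (mod 97) since 15·13 = 195 ≡ 1, so λ ≡ 81.
  x = λ² - 22 - 37 = 6561 - 59 ≡ 3; y = λ·(22 - 3) - 4 ≡ 80. → (3, 80)
7P: (3, 80) + (37, 55). λ = (55 - 80)/(37 - 3) ≡ 72/34 mod 97. 34⁻¹ ≡ 20 (mod 97), so λ ≡ 82.
  x = λ² - 3 - 37 = 6724 - 40 ≡ 88; y = λ·(3 - 88) - 80 ≡ 31. → (88, 31)
8P: (88, 31) + (37, 55). λ = (55 - 31)/(37 - 88) ≡ 24/46 mod 97. 46⁻¹ ≡ 19 (mod 97) since 46·19 = 874 ≡ 1, so λ ≡ 68.
  x = λ² - 88 - 37 = 4624 - 125 ≡ 37; y = λ·(88 - 37) - 31 ≡ 42. → (37, 42)
9P: (37, 42) + (37, 55): same x and y₁ ≡ -y₂, so the sum is 𝒪.
9P = 𝒪, so the order is 9.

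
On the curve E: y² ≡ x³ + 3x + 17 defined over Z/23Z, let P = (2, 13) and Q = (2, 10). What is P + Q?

The two points share x = 2 and their y-coordinates satisfy 13 + 10 ≡ 0 (mod 23), so they are inverses. Their sum is ∞.

O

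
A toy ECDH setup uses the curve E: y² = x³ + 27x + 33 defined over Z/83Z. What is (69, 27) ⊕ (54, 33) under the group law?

(0, 45)

(69, 27) + (54, 33). λ = (33 - 27)/(54 - 69) ≡ 6/68 mod 83. 68⁻¹ ≡ 11 (mod 83) since 68·11 = 748 ≡ 1, so λ ≡ 66.
  x = λ² - 69 - 54 = 4356 - 123 ≡ 0; y = λ·(69 - 0) - 27 ≡ 45. → (0, 45)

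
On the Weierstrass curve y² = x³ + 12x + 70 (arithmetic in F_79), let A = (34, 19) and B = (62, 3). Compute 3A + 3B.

First 3A:
Repeated addition: build up to 3A.
2A: tangent at (34, 19): λ = (3·34² + 12)/(2·19) ≡ 4/38. 38⁻¹ ≡ 52 (mod 79) since 38·52 = 1976 ≡ 1, so λ ≡ 4·52 ≡ 50.
  x = λ² - 34 - 34 = 2500 - 68 ≡ 62; y = λ·(34 - 62) - 19 ≡ 3. → (62, 3)
3A: (62, 3) + (34, 19). λ = (19 - 3)/(34 - 62) ≡ 16/51 mod 79. 51⁻¹ ≡ 31 (mod 79) since 51·31 = 1581 ≡ 1, so λ ≡ 22.
  x = λ² - 62 - 34 = 484 - 96 ≡ 72; y = λ·(62 - 72) - 3 ≡ 14. → (72, 14)
3A = (72, 14).
Next 3B:
Repeated addition: build up to 3B.
2B: tangent at (62, 3): λ = (3·62² + 12)/(2·3) ≡ 10/6. 6⁻¹ ≡ 66 (mod 79), so λ ≡ 10·66 ≡ 28.
  x = λ² - 62 - 62 = 784 - 124 ≡ 28; y = λ·(62 - 28) - 3 ≡ 1. → (28, 1)
3B: (28, 1) + (62, 3). λ = (3 - 1)/(62 - 28) ≡ 2/34 mod 79. 34⁻¹ ≡ 7 (mod 79), so λ ≡ 14.
  x = λ² - 28 - 62 = 196 - 90 ≡ 27; y = λ·(28 - 27) - 1 ≡ 13. → (27, 13)
3B = (27, 13).
Finally 3A + 3B:
(72, 14) + (27, 13). λ = (13 - 14)/(27 - 72) ≡ 78/34 mod 79. 34⁻¹ ≡ 7 (mod 79) since 34·7 = 238 ≡ 1, so λ ≡ 72.
  x = λ² - 72 - 27 = 5184 - 99 ≡ 29; y = λ·(72 - 29) - 14 ≡ 1. → (29, 1)

(29, 1)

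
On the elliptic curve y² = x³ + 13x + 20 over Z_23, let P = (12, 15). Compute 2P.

(5, 16)

tangent at (12, 15): λ = (3·12² + 13)/(2·15) ≡ 8/7. 7⁻¹ ≡ 10 (mod 23), so λ ≡ 8·10 ≡ 11.
  x = λ² - 12 - 12 = 121 - 24 ≡ 5; y = λ·(12 - 5) - 15 ≡ 16. → (5, 16)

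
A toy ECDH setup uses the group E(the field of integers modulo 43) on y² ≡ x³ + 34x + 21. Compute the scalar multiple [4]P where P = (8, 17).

Repeated addition: build up to 4P.
2P: tangent at (8, 17): λ = (3·8² + 34)/(2·17) ≡ 11/34. 34⁻¹ ≡ 19 (mod 43), so λ ≡ 11·19 ≡ 37.
  x = λ² - 8 - 8 = 1369 - 16 ≡ 20; y = λ·(8 - 20) - 17 ≡ 12. → (20, 12)
3P: (20, 12) + (8, 17). λ = (17 - 12)/(8 - 20) ≡ 5/31 mod 43. 31⁻¹ ≡ 25 (mod 43), so λ ≡ 39.
  x = λ² - 20 - 8 = 1521 - 28 ≡ 31; y = λ·(20 - 31) - 12 ≡ 32. → (31, 32)
4P: (31, 32) + (8, 17). λ = (17 - 32)/(8 - 31) ≡ 28/20 mod 43. 20⁻¹ ≡ 28 (mod 43), so λ ≡ 10.
  x = λ² - 31 - 8 = 100 - 39 ≡ 18; y = λ·(31 - 18) - 32 ≡ 12. → (18, 12)

(18, 12)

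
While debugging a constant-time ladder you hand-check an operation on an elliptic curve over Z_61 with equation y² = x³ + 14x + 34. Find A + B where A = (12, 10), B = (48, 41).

(12, 10) + (48, 41). λ = (41 - 10)/(48 - 12) ≡ 31/36 mod 61. 36⁻¹ ≡ 39 (mod 61), so λ ≡ 50.
  x = λ² - 12 - 48 = 2500 - 60 ≡ 0; y = λ·(12 - 0) - 10 ≡ 41. → (0, 41)

(0, 41)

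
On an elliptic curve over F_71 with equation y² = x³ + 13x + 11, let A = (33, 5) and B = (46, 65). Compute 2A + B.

First 2A:
Repeated addition: build up to 2A.
2A: tangent at (33, 5): λ = (3·33² + 13)/(2·5) ≡ 14/10. 10⁻¹ ≡ 64 (mod 71), so λ ≡ 14·64 ≡ 44.
  x = λ² - 33 - 33 = 1936 - 66 ≡ 24; y = λ·(33 - 24) - 5 ≡ 36. → (24, 36)
2A = (24, 36).
Finally 2A + B:
(24, 36) + (46, 65). λ = (65 - 36)/(46 - 24) ≡ 29/22 mod 71. 22⁻¹ ≡ 42 (mod 71), so λ ≡ 11.
  x = λ² - 24 - 46 = 121 - 70 ≡ 51; y = λ·(24 - 51) - 36 ≡ 22. → (51, 22)

(51, 22)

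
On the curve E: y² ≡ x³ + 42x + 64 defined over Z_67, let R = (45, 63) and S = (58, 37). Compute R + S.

(35, 51)

(45, 63) + (58, 37). λ = (37 - 63)/(58 - 45) ≡ 41/13 mod 67. 13⁻¹ ≡ 31 (mod 67), so λ ≡ 65.
  x = λ² - 45 - 58 = 4225 - 103 ≡ 35; y = λ·(45 - 35) - 63 ≡ 51. → (35, 51)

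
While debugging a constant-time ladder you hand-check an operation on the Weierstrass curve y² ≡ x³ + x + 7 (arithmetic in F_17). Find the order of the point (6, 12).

3

2P: tangent at (6, 12): λ = (3·6² + 1)/(2·12) ≡ 7/7. 7⁻¹ ≡ 5 (mod 17), so λ ≡ 7·5 ≡ 1.
  x = λ² - 6 - 6 = 1 - 12 ≡ 6; y = λ·(6 - 6) - 12 ≡ 5. → (6, 5)
3P: (6, 5) + (6, 12): same x and y₁ ≡ -y₂, so the sum is 𝒪.
3P = 𝒪, so the order is 3.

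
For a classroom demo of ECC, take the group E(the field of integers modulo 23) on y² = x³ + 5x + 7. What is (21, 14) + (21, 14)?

tangent at (21, 14): λ = (3·21² + 5)/(2·14) ≡ 17/5. 5⁻¹ ≡ 14 (mod 23) since 5·14 = 70 ≡ 1, so λ ≡ 17·14 ≡ 8.
  x = λ² - 21 - 21 = 64 - 42 ≡ 22; y = λ·(21 - 22) - 14 ≡ 1. → (22, 1)

(22, 1)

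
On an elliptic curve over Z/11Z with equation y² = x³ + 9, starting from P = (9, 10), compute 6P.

(7, 0)

Double-and-add on 6 = (110)₂. Start with P = (9, 10) for the leading 1-bit.
double: tangent at (9, 10): λ = (3·9² + 0)/(2·10) ≡ 1/9. 9⁻¹ ≡ 5 (mod 11), so λ ≡ 1·5 ≡ 5.
  x = λ² - 9 - 9 = 25 - 18 ≡ 7; y = λ·(9 - 7) - 10 ≡ 0. → (7, 0)
add P: (7, 0) + (9, 10). λ = (10 - 0)/(9 - 7) ≡ 10/2 mod 11. 2⁻¹ ≡ 6 (mod 11), so λ ≡ 5.
  x = λ² - 7 - 9 = 25 - 16 ≡ 9; y = λ·(7 - 9) - 0 ≡ 1. → (9, 1)
double: tangent at (9, 1): λ = (3·9² + 0)/(2·1) ≡ 1/2. 2⁻¹ ≡ 6 (mod 11) since 2·6 = 12 ≡ 1, so λ ≡ 1·6 ≡ 6.
  x = λ² - 9 - 9 = 36 - 18 ≡ 7; y = λ·(9 - 7) - 1 ≡ 0. → (7, 0)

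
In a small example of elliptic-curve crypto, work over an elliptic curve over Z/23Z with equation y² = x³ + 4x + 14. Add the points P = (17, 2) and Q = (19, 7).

(17, 2) + (19, 7). λ = (7 - 2)/(19 - 17) ≡ 5/2 mod 23. 2⁻¹ ≡ 12 (mod 23) since 2·12 = 24 ≡ 1, so λ ≡ 14.
  x = λ² - 17 - 19 = 196 - 36 ≡ 22; y = λ·(17 - 22) - 2 ≡ 20. → (22, 20)

(22, 20)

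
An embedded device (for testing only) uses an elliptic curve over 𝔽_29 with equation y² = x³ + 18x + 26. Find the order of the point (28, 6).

2P: tangent at (28, 6): λ = (3·28² + 18)/(2·6) ≡ 21/12. 12⁻¹ ≡ 17 (mod 29), so λ ≡ 21·17 ≡ 9.
  x = λ² - 28 - 28 = 81 - 56 ≡ 25; y = λ·(28 - 25) - 6 ≡ 21. → (25, 21)
3P: (25, 21) + (28, 6). λ = (6 - 21)/(28 - 25) ≡ 14/3 mod 29. 3⁻¹ ≡ 10 (mod 29) since 3·10 = 30 ≡ 1, so λ ≡ 24.
  x = λ² - 25 - 28 = 576 - 53 ≡ 1; y = λ·(25 - 1) - 21 ≡ 4. → (1, 4)
4P: (1, 4) + (28, 6). λ = (6 - 4)/(28 - 1) ≡ 2/27 mod 29. 27⁻¹ ≡ 14 (mod 29), so λ ≡ 28.
  x = λ² - 1 - 28 = 784 - 29 ≡ 1; y = λ·(1 - 1) - 4 ≡ 25. → (1, 25)
5P: (1, 25) + (28, 6). λ = (6 - 25)/(28 - 1) ≡ 10/27 mod 29. 27⁻¹ ≡ 14 (mod 29), so λ ≡ 24.
  x = λ² - 1 - 28 = 576 - 29 ≡ 25; y = λ·(1 - 25) - 25 ≡ 8. → (25, 8)
6P: (25, 8) + (28, 6). λ = (6 - 8)/(28 - 25) ≡ 27/3 mod 29. 3⁻¹ ≡ 10 (mod 29) since 3·10 = 30 ≡ 1, so λ ≡ 9.
  x = λ² - 25 - 28 = 81 - 53 ≡ 28; y = λ·(25 - 28) - 8 ≡ 23. → (28, 23)
7P: (28, 23) + (28, 6): same x and y₁ ≡ -y₂, so the sum is ∞.
7P = ∞, so the order is 7.

7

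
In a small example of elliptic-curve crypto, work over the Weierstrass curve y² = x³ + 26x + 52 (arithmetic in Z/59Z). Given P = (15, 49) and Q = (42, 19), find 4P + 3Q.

First 4P:
Double-and-add on 4 = (100)₂. Start with P = (15, 49) for the leading 1-bit.
double: tangent at (15, 49): λ = (3·15² + 26)/(2·49) ≡ 52/39. 39⁻¹ ≡ 56 (mod 59), so λ ≡ 52·56 ≡ 21.
  x = λ² - 15 - 15 = 441 - 30 ≡ 57; y = λ·(15 - 57) - 49 ≡ 13. → (57, 13)
double: tangent at (57, 13): λ = (3·57² + 26)/(2·13) ≡ 38/26. 26⁻¹ ≡ 25 (mod 59), so λ ≡ 38·25 ≡ 6.
  x = λ² - 57 - 57 = 36 - 114 ≡ 40; y = λ·(57 - 40) - 13 ≡ 30. → (40, 30)
4P = (40, 30).
Next 3Q:
Repeated addition: build up to 3Q.
2Q: tangent at (42, 19): λ = (3·42² + 26)/(2·19) ≡ 8/38. 38⁻¹ ≡ 14 (mod 59) since 38·14 = 532 ≡ 1, so λ ≡ 8·14 ≡ 53.
  x = λ² - 42 - 42 = 2809 - 84 ≡ 11; y = λ·(42 - 11) - 19 ≡ 31. → (11, 31)
3Q: (11, 31) + (42, 19). λ = (19 - 31)/(42 - 11) ≡ 47/31 mod 59. 31⁻¹ ≡ 40 (mod 59) since 31·40 = 1240 ≡ 1, so λ ≡ 51.
  x = λ² - 11 - 42 = 2601 - 53 ≡ 11; y = λ·(11 - 11) - 31 ≡ 28. → (11, 28)
3Q = (11, 28).
Finally 4P + 3Q:
(40, 30) + (11, 28). λ = (28 - 30)/(11 - 40) ≡ 57/30 mod 59. 30⁻¹ ≡ 2 (mod 59), so λ ≡ 55.
  x = λ² - 40 - 11 = 3025 - 51 ≡ 24; y = λ·(40 - 24) - 30 ≡ 24. → (24, 24)

(24, 24)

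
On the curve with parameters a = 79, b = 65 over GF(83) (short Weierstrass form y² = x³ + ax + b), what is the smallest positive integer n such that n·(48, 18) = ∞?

6

2P: tangent at (48, 18): λ = (3·48² + 79)/(2·18) ≡ 19/36. 36⁻¹ ≡ 30 (mod 83), so λ ≡ 19·30 ≡ 72.
  x = λ² - 48 - 48 = 5184 - 96 ≡ 25; y = λ·(48 - 25) - 18 ≡ 61. → (25, 61)
3P: (25, 61) + (48, 18). λ = (18 - 61)/(48 - 25) ≡ 40/23 mod 83. 23⁻¹ ≡ 65 (mod 83) since 23·65 = 1495 ≡ 1, so λ ≡ 27.
  x = λ² - 25 - 48 = 729 - 73 ≡ 75; y = λ·(25 - 75) - 61 ≡ 0. → (75, 0)
4P: (75, 0) + (48, 18). λ = (18 - 0)/(48 - 75) ≡ 18/56 mod 83. 56⁻¹ ≡ 43 (mod 83), so λ ≡ 27.
  x = λ² - 75 - 48 = 729 - 123 ≡ 25; y = λ·(75 - 25) - 0 ≡ 22. → (25, 22)
5P: (25, 22) + (48, 18). λ = (18 - 22)/(48 - 25) ≡ 79/23 mod 83. 23⁻¹ ≡ 65 (mod 83) since 23·65 = 1495 ≡ 1, so λ ≡ 72.
  x = λ² - 25 - 48 = 5184 - 73 ≡ 48; y = λ·(25 - 48) - 22 ≡ 65. → (48, 65)
6P: (48, 65) + (48, 18): same x and y₁ ≡ -y₂, so the sum is ∞.
6P = ∞, so the order is 6.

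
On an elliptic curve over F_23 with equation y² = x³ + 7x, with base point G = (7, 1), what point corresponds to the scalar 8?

Double-and-add on 8 = (1000)₂. Start with G = (7, 1) for the leading 1-bit.
double: tangent at (7, 1): λ = (3·7² + 7)/(2·1) ≡ 16/2. 2⁻¹ ≡ 12 (mod 23), so λ ≡ 16·12 ≡ 8.
  x = λ² - 7 - 7 = 64 - 14 ≡ 4; y = λ·(7 - 4) - 1 ≡ 0. → (4, 0)
double: (4, 0) + (4, 0): same x and y₁ ≡ -y₂, so the sum is O.
double: O + O = O (identity).

O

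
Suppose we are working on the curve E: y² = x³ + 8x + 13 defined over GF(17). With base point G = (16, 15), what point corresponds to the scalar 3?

Repeated addition: build up to 3G.
2G: tangent at (16, 15): λ = (3·16² + 8)/(2·15) ≡ 11/13. 13⁻¹ ≡ 4 (mod 17), so λ ≡ 11·4 ≡ 10.
  x = λ² - 16 - 16 = 100 - 32 ≡ 0; y = λ·(16 - 0) - 15 ≡ 9. → (0, 9)
3G: (0, 9) + (16, 15). λ = (15 - 9)/(16 - 0) ≡ 6/16 mod 17. 16⁻¹ ≡ 16 (mod 17), so λ ≡ 11.
  x = λ² - 0 - 16 = 121 - 16 ≡ 3; y = λ·(0 - 3) - 9 ≡ 9. → (3, 9)

(3, 9)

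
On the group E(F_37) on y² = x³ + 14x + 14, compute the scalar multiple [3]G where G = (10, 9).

Repeated addition: build up to 3G.
2G: tangent at (10, 9): λ = (3·10² + 14)/(2·9) ≡ 18/18. 18⁻¹ ≡ 35 (mod 37), so λ ≡ 18·35 ≡ 1.
  x = λ² - 10 - 10 = 1 - 20 ≡ 18; y = λ·(10 - 18) - 9 ≡ 20. → (18, 20)
3G: (18, 20) + (10, 9). λ = (9 - 20)/(10 - 18) ≡ 26/29 mod 37. 29⁻¹ ≡ 23 (mod 37), so λ ≡ 6.
  x = λ² - 18 - 10 = 36 - 28 ≡ 8; y = λ·(18 - 8) - 20 ≡ 3. → (8, 3)

(8, 3)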